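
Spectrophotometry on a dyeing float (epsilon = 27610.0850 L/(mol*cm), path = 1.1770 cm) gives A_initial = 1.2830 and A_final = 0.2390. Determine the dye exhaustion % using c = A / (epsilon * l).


c_initial = A_i / (epsilon * l) = 1.2830 / (27610.0850 * 1.1770) = 3.9480e-05 mol/L
c_final = A_f / (epsilon * l) = 0.2390 / (27610.0850 * 1.1770) = 7.3545e-06 mol/L
Exhaustion = (c_initial - c_final) / c_initial * 100 = (3.9480e-05 - 7.3545e-06) / 3.9480e-05 * 100 = 81.3718 %


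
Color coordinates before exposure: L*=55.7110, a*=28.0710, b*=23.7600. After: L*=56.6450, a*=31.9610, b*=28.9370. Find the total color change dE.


dL = 0.9340, da = 3.8900, db = 5.1770
dE = sqrt(0.9340^2 + 3.8900^2 + 5.1770^2) = 6.5426


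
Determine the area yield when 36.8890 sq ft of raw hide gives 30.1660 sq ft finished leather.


Formula: Yield = finished / raw * 100
Substituting: Yield = 30.1660 / 36.8890 * 100
Result: 81.7751 %


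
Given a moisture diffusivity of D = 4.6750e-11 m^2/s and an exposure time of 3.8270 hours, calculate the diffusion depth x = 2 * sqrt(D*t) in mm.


t = 3.8270 hr * 3600 = 13777.2000 s
D * t = 4.6750e-11 * 13777.2000 = 6.4408e-07
x = 2 * sqrt(D*t) = 2 * sqrt(6.4408e-07) = 0.0016051 m = 1.6051 mm


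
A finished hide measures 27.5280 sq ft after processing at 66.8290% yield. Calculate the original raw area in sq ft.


Formula: raw = finished * 100 / yield
Substituting: raw = 27.5280 * 100 / 66.8290
Result: 41.1917 sq ft


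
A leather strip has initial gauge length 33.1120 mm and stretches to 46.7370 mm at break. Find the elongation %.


Formula: Elongation = (Lf - L0) / L0 * 100
Substituting: Elongation = (46.7370 - 33.1120) / 33.1120 * 100
Result: 41.1482 %


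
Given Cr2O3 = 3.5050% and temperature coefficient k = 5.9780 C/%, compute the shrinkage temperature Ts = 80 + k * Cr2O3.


Formula: Ts = 80 + k * Cr2O3
Substituting: Ts = 80 + 5.9780 * 3.5050
Result: 100.9529 C


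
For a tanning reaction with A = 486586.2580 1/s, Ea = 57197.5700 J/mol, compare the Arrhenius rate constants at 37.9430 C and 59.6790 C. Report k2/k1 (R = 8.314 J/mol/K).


T1 = 37.9430 + 273.15 = 311.0930 K; T2 = 59.6790 + 273.15 = 332.8290 K
k1 = A * exp(-Ea/(R*T1)) = 486586.2580 * exp(-57197.5700/(8.314*311.0930)) = 1.2105e-04 1/s
k2 = A * exp(-Ea/(R*T2)) = 486586.2580 * exp(-57197.5700/(8.314*332.8290)) = 5.1306e-04 1/s
k2/k1 = 5.1306e-04 / 1.2105e-04 = 4.2386


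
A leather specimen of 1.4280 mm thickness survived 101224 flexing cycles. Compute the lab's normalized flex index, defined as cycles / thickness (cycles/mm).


Formula: Index = cycles / thickness
Substituting: Index = 101224 / 1.4280
Result: 70885.1541 cycles/mm


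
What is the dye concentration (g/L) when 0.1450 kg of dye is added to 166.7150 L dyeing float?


Formula: Conc = dye_mass(kg) / volume(L) * 1000
Substituting: Conc = 0.1450 / 166.7150 * 1000
Result: 0.8697 g/L


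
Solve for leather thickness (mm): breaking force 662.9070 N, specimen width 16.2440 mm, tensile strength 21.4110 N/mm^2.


Formula: t = F / (TS * w)
Substituting: t = 662.9070 / (21.4110 * 16.2440)
Result: 1.9060 mm


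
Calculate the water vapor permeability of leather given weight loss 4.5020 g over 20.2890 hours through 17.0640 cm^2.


Formula: WVP = loss / (area * time)
Substituting: WVP = 4.5020 / (17.0640 * 20.2890)
Result: 0.0130036 g/(cm^2*hr)


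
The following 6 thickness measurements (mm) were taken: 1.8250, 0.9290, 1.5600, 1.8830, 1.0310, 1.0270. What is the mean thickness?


Formula: Average = sum / n
Substituting: Average = 8.2550 / 6
Result: 1.3758 mm


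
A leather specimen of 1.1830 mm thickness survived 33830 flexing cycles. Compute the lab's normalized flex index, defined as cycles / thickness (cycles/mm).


Formula: Index = cycles / thickness
Substituting: Index = 33830 / 1.1830
Result: 28596.7878 cycles/mm


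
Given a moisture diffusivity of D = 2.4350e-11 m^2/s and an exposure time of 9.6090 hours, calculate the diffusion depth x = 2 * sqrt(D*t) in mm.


t = 9.6090 hr * 3600 = 34592.4000 s
D * t = 2.4350e-11 * 34592.4000 = 8.4232e-07
x = 2 * sqrt(D*t) = 2 * sqrt(8.4232e-07) = 0.00183557 m = 1.8356 mm


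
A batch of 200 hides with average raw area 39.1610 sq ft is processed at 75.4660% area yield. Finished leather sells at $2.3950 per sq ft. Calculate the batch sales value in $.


Raw_total = N * avg_area = 200 * 39.1610 = 7832.2000 sq ft
Finished = Raw_total * yield / 100 = 7832.2000 * 75.4660 / 100 = 5910.6481 sq ft
Value = Finished * price = 5910.6481 * 2.3950 = 14156.0021 $


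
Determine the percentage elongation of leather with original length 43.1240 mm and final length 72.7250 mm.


Formula: Elongation = (Lf - L0) / L0 * 100
Substituting: Elongation = (72.7250 - 43.1240) / 43.1240 * 100
Result: 68.6416 %


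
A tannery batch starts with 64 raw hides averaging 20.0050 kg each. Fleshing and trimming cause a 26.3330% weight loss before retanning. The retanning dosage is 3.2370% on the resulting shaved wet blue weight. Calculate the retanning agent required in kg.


Total_raw = N * avg_wt = 64 * 20.0050 = 1280.3200 kg
Substrate = Total_raw * (1 - loss/100) = 1280.3200 * (1 - 26.3330/100) = 943.1733 kg
Retan = Substrate * pct / 100 = 943.1733 * 3.2370 / 100 = 30.5305 kg


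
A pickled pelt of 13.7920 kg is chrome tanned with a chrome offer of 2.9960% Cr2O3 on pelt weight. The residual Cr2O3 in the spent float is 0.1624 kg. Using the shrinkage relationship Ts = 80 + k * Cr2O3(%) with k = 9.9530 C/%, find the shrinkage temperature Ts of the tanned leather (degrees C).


Offered = pelt * offer_pct / 100 = 13.7920 * 2.9960 / 100 = 0.4132 kg
Uptake = offered - residual = 0.4132 - 0.1624 = 0.2508 kg
Cr2O3% on pelt = uptake / pelt * 100 = 0.2508 / 13.7920 * 100 = 1.8185 %
Ts = 80 + k * Cr2O3% = 80 + 9.9530 * 1.8185 = 98.0996 C


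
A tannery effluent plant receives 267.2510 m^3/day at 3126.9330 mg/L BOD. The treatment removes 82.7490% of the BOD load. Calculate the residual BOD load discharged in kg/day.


Load_in = volume * conc / 1000 = 267.2510 * 3126.9330 / 1000 = 835.6760 kg/day
Removed = Load_in * eff / 100 = 835.6760 * 82.7490 / 100 = 691.5135 kg/day
Load_out = Load_in - Removed = 835.6760 - 691.5135 = 144.1625 kg/day


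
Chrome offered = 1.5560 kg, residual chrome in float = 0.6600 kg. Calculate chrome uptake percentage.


Formula: Uptake = (offered - residual) / offered * 100
Substituting: Uptake = (1.5560 - 0.6600) / 1.5560 * 100
Result: 57.5835 %


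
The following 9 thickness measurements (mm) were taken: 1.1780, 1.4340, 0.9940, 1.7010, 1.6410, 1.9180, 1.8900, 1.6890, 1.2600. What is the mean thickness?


Formula: Average = sum / n
Substituting: Average = 13.7050 / 9
Result: 1.5228 mm


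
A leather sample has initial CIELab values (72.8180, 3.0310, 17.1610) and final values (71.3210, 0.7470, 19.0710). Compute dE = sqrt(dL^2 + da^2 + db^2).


dL = -1.4970, da = -2.2840, db = 1.9100
dE = sqrt((-1.4970)^2 + (-2.2840)^2 + 1.9100^2) = 3.3325


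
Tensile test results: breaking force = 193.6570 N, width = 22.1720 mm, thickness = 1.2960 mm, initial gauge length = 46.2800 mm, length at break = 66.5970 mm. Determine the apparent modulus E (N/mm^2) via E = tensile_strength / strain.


TS = F / (w * t) = 193.6570 / (22.1720 * 1.2960) = 6.7394 N/mm^2
strain = (Lf - L0) / L0 = (66.5970 - 46.2800) / 46.2800 = 0.4390
E = TS / strain = 6.7394 / 0.4390 = 15.3517 N/mm^2


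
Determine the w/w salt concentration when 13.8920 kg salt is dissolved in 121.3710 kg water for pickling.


Formula: Conc = salt / (water + salt) * 100
Substituting: Conc = 13.8920 / (121.3710 + 13.8920) * 100
Result: 10.2704 %


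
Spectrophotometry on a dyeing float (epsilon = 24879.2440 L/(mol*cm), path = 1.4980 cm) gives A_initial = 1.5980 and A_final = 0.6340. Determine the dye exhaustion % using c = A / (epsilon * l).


c_initial = A_i / (epsilon * l) = 1.5980 / (24879.2440 * 1.4980) = 4.2877e-05 mol/L
c_final = A_f / (epsilon * l) = 0.6340 / (24879.2440 * 1.4980) = 1.7011e-05 mol/L
Exhaustion = (c_initial - c_final) / c_initial * 100 = (4.2877e-05 - 1.7011e-05) / 4.2877e-05 * 100 = 60.3254 %


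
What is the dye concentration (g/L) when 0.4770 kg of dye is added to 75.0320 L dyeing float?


Formula: Conc = dye_mass(kg) / volume(L) * 1000
Substituting: Conc = 0.4770 / 75.0320 * 1000
Result: 6.3573 g/L


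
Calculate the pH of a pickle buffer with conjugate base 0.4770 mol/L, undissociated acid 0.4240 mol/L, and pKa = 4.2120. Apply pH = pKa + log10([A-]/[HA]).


ratio = [A-] / [HA] = 0.4770 / 0.4240 = 1.1250
log10(ratio) = 0.0511525
pH = pKa + log10(ratio) = 4.2120 + 0.0511525 = 4.2632


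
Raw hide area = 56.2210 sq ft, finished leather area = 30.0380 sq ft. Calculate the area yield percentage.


Formula: Yield = finished / raw * 100
Substituting: Yield = 30.0380 / 56.2210 * 100
Result: 53.4284 %


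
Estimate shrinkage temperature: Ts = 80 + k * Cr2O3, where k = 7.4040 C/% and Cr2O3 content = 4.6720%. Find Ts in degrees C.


Formula: Ts = 80 + k * Cr2O3
Substituting: Ts = 80 + 7.4040 * 4.6720
Result: 114.5915 C


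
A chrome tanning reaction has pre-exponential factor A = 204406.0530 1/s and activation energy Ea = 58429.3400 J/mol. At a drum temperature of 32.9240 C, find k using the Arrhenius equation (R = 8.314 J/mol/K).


T_K = T_C + 273.15 = 32.9240 + 273.15 = 306.0740 K
exponent = -Ea / (R * T_K) = -58429.3400 / (8.314 * 306.0740) = -22.9612
k = A * exp(exponent) = 204406.0530 * exp(-22.9612) = 2.1806e-05 1/s


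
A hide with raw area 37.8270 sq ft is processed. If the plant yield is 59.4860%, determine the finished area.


Formula: finished = raw * yield / 100
Substituting: finished = 37.8270 * 59.4860 / 100
Result: 22.5018 sq ft


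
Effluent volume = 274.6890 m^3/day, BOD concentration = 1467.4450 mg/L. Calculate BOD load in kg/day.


Formula: BOD_load = volume * conc / 1000
Substituting: BOD_load = 274.6890 * 1467.4450 / 1000
Result: 403.0910 kg/day


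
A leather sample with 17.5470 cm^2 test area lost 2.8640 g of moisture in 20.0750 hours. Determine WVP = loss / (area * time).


Formula: WVP = loss / (area * time)
Substituting: WVP = 2.8640 / (17.5470 * 20.0750)
Result: 0.00813045 g/(cm^2*hr)


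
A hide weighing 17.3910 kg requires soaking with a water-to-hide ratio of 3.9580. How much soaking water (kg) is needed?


Formula: Water = hide_weight * ratio
Substituting: Water = 17.3910 * 3.9580
Result: 68.8336 kg


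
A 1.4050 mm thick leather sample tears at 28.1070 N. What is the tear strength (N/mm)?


Formula: Tear strength = force / thickness
Substituting: Tear strength = 28.1070 / 1.4050
Result: 20.0050 N/mm


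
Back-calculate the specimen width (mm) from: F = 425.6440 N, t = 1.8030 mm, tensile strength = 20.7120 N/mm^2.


Formula: w = F / (TS * t)
Substituting: w = 425.6440 / (20.7120 * 1.8030)
Result: 11.3980 mm


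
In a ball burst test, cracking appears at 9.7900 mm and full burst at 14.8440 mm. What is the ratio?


Formula: Ratio = crack / burst
Substituting: Ratio = 9.7900 / 14.8440
Result: 0.6595


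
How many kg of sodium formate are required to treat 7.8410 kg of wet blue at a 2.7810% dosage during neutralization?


Formula: Neutralizer = substrate * pct / 100
Substituting: Neutralizer = 7.8410 * 2.7810 / 100
Result: 0.2181 kg


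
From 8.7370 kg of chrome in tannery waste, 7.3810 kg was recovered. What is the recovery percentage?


Formula: Recovery = recovered / input * 100
Substituting: Recovery = 7.3810 / 8.7370 * 100
Result: 84.4798 %


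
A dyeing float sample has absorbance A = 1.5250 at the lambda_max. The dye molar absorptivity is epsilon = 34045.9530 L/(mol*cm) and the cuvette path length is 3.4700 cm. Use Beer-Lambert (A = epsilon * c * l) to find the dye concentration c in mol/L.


Formula: c = A / (epsilon * l)
Substituting: c = 1.5250 / (34045.9530 * 3.4700)
Result: 1.2908e-05 mol/L


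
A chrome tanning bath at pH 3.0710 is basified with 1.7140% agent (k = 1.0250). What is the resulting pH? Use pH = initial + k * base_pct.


Formula: pH_final = pH_initial + k * base_pct
Substituting: pH_final = 3.0710 + 1.0250 * 1.7140
Result: 4.8278


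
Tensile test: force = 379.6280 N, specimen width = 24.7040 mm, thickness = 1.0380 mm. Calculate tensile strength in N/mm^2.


Formula: TS = force / (width * thickness)
Substituting: TS = 379.6280 / (24.7040 * 1.0380)
Result: 14.8045 N/mm^2


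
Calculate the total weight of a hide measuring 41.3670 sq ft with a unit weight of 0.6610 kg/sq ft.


Formula: Weight = area * weight_per_sqft
Substituting: Weight = 41.3670 * 0.6610
Result: 27.3436 kg


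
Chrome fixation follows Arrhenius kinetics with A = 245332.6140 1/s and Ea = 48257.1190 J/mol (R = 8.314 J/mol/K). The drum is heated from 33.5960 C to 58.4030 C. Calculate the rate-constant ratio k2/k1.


T1 = 33.5960 + 273.15 = 306.7460 K; T2 = 58.4030 + 273.15 = 331.5530 K
k1 = A * exp(-Ea/(R*T1)) = 245332.6140 * exp(-48257.1190/(8.314*306.7460)) = 0.0014857 1/s
k2 = A * exp(-Ea/(R*T2)) = 245332.6140 * exp(-48257.1190/(8.314*331.5530)) = 0.00612061 1/s
k2/k1 = 0.00612061 / 0.0014857 = 4.1197


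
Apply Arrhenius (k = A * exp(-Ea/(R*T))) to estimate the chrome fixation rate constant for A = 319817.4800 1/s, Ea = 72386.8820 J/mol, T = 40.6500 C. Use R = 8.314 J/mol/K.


T_K = T_C + 273.15 = 40.6500 + 273.15 = 313.8000 K
exponent = -Ea / (R * T_K) = -72386.8820 / (8.314 * 313.8000) = -27.7458
k = A * exp(exponent) = 319817.4800 * exp(-27.7458) = 2.8514e-07 1/s


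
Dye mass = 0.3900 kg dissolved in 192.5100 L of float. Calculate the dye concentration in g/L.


Formula: Conc = dye_mass(kg) / volume(L) * 1000
Substituting: Conc = 0.3900 / 192.5100 * 1000
Result: 2.0259 g/L


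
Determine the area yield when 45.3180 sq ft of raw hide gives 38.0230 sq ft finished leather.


Formula: Yield = finished / raw * 100
Substituting: Yield = 38.0230 / 45.3180 * 100
Result: 83.9026 %


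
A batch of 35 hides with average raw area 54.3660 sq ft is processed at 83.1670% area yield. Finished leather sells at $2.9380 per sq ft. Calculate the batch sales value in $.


Raw_total = N * avg_area = 35 * 54.3660 = 1902.8100 sq ft
Finished = Raw_total * yield / 100 = 1902.8100 * 83.1670 / 100 = 1582.5100 sq ft
Value = Finished * price = 1582.5100 * 2.9380 = 4649.4144 $


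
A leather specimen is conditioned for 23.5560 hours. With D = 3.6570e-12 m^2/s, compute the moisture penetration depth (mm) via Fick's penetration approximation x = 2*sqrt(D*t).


t = 23.5560 hr * 3600 = 84801.6000 s
D * t = 3.6570e-12 * 84801.6000 = 3.1012e-07
x = 2 * sqrt(D*t) = 2 * sqrt(3.1012e-07) = 0.00111377 m = 1.1138 mm


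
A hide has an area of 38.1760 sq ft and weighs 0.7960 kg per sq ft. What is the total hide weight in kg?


Formula: Weight = area * weight_per_sqft
Substituting: Weight = 38.1760 * 0.7960
Result: 30.3881 kg


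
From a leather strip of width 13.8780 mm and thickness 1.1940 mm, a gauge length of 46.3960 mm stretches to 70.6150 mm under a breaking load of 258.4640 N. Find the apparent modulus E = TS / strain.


TS = F / (w * t) = 258.4640 / (13.8780 * 1.1940) = 15.5980 N/mm^2
strain = (Lf - L0) / L0 = (70.6150 - 46.3960) / 46.3960 = 0.5220
E = TS / strain = 15.5980 / 0.5220 = 29.8809 N/mm^2


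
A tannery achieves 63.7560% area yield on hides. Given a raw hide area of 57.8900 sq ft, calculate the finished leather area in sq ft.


Formula: finished = raw * yield / 100
Substituting: finished = 57.8900 * 63.7560 / 100
Result: 36.9083 sq ft


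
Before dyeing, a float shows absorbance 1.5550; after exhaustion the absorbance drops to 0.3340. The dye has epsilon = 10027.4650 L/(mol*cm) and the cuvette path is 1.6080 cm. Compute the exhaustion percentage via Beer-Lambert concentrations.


c_initial = A_i / (epsilon * l) = 1.5550 / (10027.4650 * 1.6080) = 9.6439e-05 mol/L
c_final = A_f / (epsilon * l) = 0.3340 / (10027.4650 * 1.6080) = 2.0714e-05 mol/L
Exhaustion = (c_initial - c_final) / c_initial * 100 = (9.6439e-05 - 2.0714e-05) / 9.6439e-05 * 100 = 78.5209 %


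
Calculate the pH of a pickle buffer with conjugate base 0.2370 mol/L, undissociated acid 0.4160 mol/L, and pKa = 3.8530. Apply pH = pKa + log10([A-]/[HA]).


ratio = [A-] / [HA] = 0.2370 / 0.4160 = 0.5697
log10(ratio) = -0.2443
pH = pKa + log10(ratio) = 3.8530 - 0.2443 = 3.6087


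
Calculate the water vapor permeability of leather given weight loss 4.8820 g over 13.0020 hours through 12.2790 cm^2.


Formula: WVP = loss / (area * time)
Substituting: WVP = 4.8820 / (12.2790 * 13.0020)
Result: 0.0305791 g/(cm^2*hr)


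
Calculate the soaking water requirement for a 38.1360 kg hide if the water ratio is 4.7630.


Formula: Water = hide_weight * ratio
Substituting: Water = 38.1360 * 4.7630
Result: 181.6418 kg


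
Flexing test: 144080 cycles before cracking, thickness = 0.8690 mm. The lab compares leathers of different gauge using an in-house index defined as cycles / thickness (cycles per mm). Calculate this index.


Formula: Index = cycles / thickness
Substituting: Index = 144080 / 0.8690
Result: 165799.7699 cycles/mm


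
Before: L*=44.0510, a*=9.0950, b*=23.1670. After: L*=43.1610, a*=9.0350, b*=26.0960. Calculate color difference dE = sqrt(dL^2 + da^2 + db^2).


dL = -0.8900, da = -0.06, db = 2.9290
dE = sqrt((-0.8900)^2 + (-0.06)^2 + 2.9290^2) = 3.0618


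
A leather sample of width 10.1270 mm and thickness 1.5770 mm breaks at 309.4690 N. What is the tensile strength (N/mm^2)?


Formula: TS = force / (width * thickness)
Substituting: TS = 309.4690 / (10.1270 * 1.5770)
Result: 19.3778 N/mm^2


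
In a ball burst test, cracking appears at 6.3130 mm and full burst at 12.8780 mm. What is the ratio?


Formula: Ratio = crack / burst
Substituting: Ratio = 6.3130 / 12.8780
Result: 0.4902


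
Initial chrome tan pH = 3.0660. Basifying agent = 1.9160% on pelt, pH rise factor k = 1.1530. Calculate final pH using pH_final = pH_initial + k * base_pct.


Formula: pH_final = pH_initial + k * base_pct
Substituting: pH_final = 3.0660 + 1.1530 * 1.9160
Result: 5.2751


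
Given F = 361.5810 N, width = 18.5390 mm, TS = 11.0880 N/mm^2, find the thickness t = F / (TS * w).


Formula: t = F / (TS * w)
Substituting: t = 361.5810 / (11.0880 * 18.5390)
Result: 1.7590 mm


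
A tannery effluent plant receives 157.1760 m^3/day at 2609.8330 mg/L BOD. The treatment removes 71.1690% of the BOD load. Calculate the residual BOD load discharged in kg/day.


Load_in = volume * conc / 1000 = 157.1760 * 2609.8330 / 1000 = 410.2031 kg/day
Removed = Load_in * eff / 100 = 410.2031 * 71.1690 / 100 = 291.9375 kg/day
Load_out = Load_in - Removed = 410.2031 - 291.9375 = 118.2657 kg/day


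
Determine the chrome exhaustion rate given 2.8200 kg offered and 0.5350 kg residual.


Formula: Uptake = (offered - residual) / offered * 100
Substituting: Uptake = (2.8200 - 0.5350) / 2.8200 * 100
Result: 81.0284 %


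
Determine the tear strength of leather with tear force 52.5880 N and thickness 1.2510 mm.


Formula: Tear strength = force / thickness
Substituting: Tear strength = 52.5880 / 1.2510
Result: 42.0368 N/mm


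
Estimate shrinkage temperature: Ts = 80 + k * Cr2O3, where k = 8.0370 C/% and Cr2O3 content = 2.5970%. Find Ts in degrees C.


Formula: Ts = 80 + k * Cr2O3
Substituting: Ts = 80 + 8.0370 * 2.5970
Result: 100.8721 C


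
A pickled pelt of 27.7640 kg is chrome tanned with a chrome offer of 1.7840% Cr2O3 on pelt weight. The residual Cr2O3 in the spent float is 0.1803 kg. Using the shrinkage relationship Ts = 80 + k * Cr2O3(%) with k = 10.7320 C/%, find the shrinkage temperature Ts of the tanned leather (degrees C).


Offered = pelt * offer_pct / 100 = 27.7640 * 1.7840 / 100 = 0.4953 kg
Uptake = offered - residual = 0.4953 - 0.1803 = 0.3150 kg
Cr2O3% on pelt = uptake / pelt * 100 = 0.3150 / 27.7640 * 100 = 1.1346 %
Ts = 80 + k * Cr2O3% = 80 + 10.7320 * 1.1346 = 92.1765 C


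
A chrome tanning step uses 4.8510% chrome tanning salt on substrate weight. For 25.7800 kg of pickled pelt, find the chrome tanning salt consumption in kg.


Formula: Chrome = substrate * pct / 100
Substituting: Chrome = 25.7800 * 4.8510 / 100
Result: 1.2506 kg


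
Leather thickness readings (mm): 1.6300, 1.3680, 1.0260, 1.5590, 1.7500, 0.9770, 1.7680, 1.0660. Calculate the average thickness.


Formula: Average = sum / n
Substituting: Average = 11.1440 / 8
Result: 1.3930 mm


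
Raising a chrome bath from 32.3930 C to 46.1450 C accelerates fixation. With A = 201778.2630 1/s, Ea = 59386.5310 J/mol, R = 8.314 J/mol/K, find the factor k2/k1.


T1 = 32.3930 + 273.15 = 305.5430 K; T2 = 46.1450 + 273.15 = 319.2950 K
k1 = A * exp(-Ea/(R*T1)) = 201778.2630 * exp(-59386.5310/(8.314*305.5430)) = 1.4190e-05 1/s
k2 = A * exp(-Ea/(R*T2)) = 201778.2630 * exp(-59386.5310/(8.314*319.2950)) = 3.8839e-05 1/s
k2/k1 = 3.8839e-05 / 1.4190e-05 = 2.7371


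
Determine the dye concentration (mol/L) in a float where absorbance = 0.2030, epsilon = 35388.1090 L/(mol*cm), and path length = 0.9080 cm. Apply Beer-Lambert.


Formula: c = A / (epsilon * l)
Substituting: c = 0.2030 / (35388.1090 * 0.9080)
Result: 6.3176e-06 mol/L


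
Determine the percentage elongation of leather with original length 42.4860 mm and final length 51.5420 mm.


Formula: Elongation = (Lf - L0) / L0 * 100
Substituting: Elongation = (51.5420 - 42.4860) / 42.4860 * 100
Result: 21.3153 %


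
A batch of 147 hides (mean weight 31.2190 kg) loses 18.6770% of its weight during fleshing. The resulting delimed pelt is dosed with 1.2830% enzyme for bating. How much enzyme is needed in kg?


Total_raw = N * avg_wt = 147 * 31.2190 = 4589.1930 kg
Substrate = Total_raw * (1 - loss/100) = 4589.1930 * (1 - 18.6770/100) = 3732.0694 kg
Enzyme = Substrate * pct / 100 = 3732.0694 * 1.2830 / 100 = 47.8825 kg


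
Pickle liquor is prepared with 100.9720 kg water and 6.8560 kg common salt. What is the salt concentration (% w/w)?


Formula: Conc = salt / (water + salt) * 100
Substituting: Conc = 6.8560 / (100.9720 + 6.8560) * 100
Result: 6.3583 %


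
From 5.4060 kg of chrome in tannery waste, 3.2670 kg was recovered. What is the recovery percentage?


Formula: Recovery = recovered / input * 100
Substituting: Recovery = 3.2670 / 5.4060 * 100
Result: 60.4329 %


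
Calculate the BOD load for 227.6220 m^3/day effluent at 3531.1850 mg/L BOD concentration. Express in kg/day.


Formula: BOD_load = volume * conc / 1000
Substituting: BOD_load = 227.6220 * 3531.1850 / 1000
Result: 803.7754 kg/day


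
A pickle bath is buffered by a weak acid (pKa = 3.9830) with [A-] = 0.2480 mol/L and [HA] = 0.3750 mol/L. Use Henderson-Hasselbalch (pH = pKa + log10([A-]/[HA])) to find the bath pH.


ratio = [A-] / [HA] = 0.2480 / 0.3750 = 0.6613
log10(ratio) = -0.1796
pH = pKa + log10(ratio) = 3.9830 - 0.1796 = 3.8034


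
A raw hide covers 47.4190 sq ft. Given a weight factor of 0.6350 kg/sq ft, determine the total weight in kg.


Formula: Weight = area * weight_per_sqft
Substituting: Weight = 47.4190 * 0.6350
Result: 30.1111 kg


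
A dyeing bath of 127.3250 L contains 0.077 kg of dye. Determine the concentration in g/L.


Formula: Conc = dye_mass(kg) / volume(L) * 1000
Substituting: Conc = 0.077 / 127.3250 * 1000
Result: 0.6048 g/L


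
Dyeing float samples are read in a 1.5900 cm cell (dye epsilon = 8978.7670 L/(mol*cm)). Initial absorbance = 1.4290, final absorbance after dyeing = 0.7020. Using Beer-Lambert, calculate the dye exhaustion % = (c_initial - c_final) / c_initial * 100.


c_initial = A_i / (epsilon * l) = 1.4290 / (8978.7670 * 1.5900) = 1.0010e-04 mol/L
c_final = A_f / (epsilon * l) = 0.7020 / (8978.7670 * 1.5900) = 4.9173e-05 mol/L
Exhaustion = (c_initial - c_final) / c_initial * 100 = (1.0010e-04 - 4.9173e-05) / 1.0010e-04 * 100 = 50.8747 %


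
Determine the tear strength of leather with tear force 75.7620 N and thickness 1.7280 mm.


Formula: Tear strength = force / thickness
Substituting: Tear strength = 75.7620 / 1.7280
Result: 43.8438 N/mm


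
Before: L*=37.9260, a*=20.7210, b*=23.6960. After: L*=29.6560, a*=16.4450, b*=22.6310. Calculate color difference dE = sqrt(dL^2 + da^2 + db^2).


dL = -8.2700, da = -4.2760, db = -1.0650
dE = sqrt((-8.2700)^2 + (-4.2760)^2 + (-1.0650)^2) = 9.3708


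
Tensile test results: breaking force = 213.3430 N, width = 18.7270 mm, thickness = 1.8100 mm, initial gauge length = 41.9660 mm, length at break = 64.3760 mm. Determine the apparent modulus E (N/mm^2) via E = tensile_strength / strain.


TS = F / (w * t) = 213.3430 / (18.7270 * 1.8100) = 6.2941 N/mm^2
strain = (Lf - L0) / L0 = (64.3760 - 41.9660) / 41.9660 = 0.5340
E = TS / strain = 6.2941 / 0.5340 = 11.7866 N/mm^2


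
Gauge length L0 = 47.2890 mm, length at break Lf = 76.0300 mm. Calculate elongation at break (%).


Formula: Elongation = (Lf - L0) / L0 * 100
Substituting: Elongation = (76.0300 - 47.2890) / 47.2890 * 100
Result: 60.7773 %


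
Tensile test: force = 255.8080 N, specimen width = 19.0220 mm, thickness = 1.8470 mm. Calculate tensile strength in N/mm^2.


Formula: TS = force / (width * thickness)
Substituting: TS = 255.8080 / (19.0220 * 1.8470)
Result: 7.2810 N/mm^2


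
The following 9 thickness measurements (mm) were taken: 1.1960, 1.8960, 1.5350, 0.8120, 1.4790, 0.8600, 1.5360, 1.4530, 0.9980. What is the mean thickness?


Formula: Average = sum / n
Substituting: Average = 11.7650 / 9
Result: 1.3072 mm


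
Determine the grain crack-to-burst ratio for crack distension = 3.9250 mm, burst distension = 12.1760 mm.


Formula: Ratio = crack / burst
Substituting: Ratio = 3.9250 / 12.1760
Result: 0.3224


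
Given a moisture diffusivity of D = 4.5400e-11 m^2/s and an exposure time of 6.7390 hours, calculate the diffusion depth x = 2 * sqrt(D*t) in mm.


t = 6.7390 hr * 3600 = 24260.4000 s
D * t = 4.5400e-11 * 24260.4000 = 1.1014e-06
x = 2 * sqrt(D*t) = 2 * sqrt(1.1014e-06) = 0.00209897 m = 2.0990 mm


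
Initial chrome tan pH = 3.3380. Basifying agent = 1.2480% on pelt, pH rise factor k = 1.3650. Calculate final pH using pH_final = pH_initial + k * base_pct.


Formula: pH_final = pH_initial + k * base_pct
Substituting: pH_final = 3.3380 + 1.3650 * 1.2480
Result: 5.0415


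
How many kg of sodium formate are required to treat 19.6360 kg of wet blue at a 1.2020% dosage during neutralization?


Formula: Neutralizer = substrate * pct / 100
Substituting: Neutralizer = 19.6360 * 1.2020 / 100
Result: 0.2360 kg


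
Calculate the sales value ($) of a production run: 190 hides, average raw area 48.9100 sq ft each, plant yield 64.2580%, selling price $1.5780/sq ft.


Raw_total = N * avg_area = 190 * 48.9100 = 9292.9000 sq ft
Finished = Raw_total * yield / 100 = 9292.9000 * 64.2580 / 100 = 5971.4317 sq ft
Value = Finished * price = 5971.4317 * 1.5780 = 9422.9192 $


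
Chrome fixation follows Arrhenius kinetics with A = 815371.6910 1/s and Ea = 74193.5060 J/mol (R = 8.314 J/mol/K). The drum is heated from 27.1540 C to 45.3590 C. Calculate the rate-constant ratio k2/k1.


T1 = 27.1540 + 273.15 = 300.3040 K; T2 = 45.3590 + 273.15 = 318.5090 K
k1 = A * exp(-Ea/(R*T1)) = 815371.6910 * exp(-74193.5060/(8.314*300.3040)) = 1.0133e-07 1/s
k2 = A * exp(-Ea/(R*T2)) = 815371.6910 * exp(-74193.5060/(8.314*318.5090)) = 5.5383e-07 1/s
k2/k1 = 5.5383e-07 / 1.0133e-07 = 5.4657


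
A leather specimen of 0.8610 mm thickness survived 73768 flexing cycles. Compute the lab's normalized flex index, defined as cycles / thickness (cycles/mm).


Formula: Index = cycles / thickness
Substituting: Index = 73768 / 0.8610
Result: 85677.1196 cycles/mm


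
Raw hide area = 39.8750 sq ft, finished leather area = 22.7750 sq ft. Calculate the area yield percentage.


Formula: Yield = finished / raw * 100
Substituting: Yield = 22.7750 / 39.8750 * 100
Result: 57.1160 %


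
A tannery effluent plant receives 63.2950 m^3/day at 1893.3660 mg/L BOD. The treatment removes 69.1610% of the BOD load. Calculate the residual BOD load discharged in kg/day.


Load_in = volume * conc / 1000 = 63.2950 * 1893.3660 / 1000 = 119.8406 kg/day
Removed = Load_in * eff / 100 = 119.8406 * 69.1610 / 100 = 82.8830 kg/day
Load_out = Load_in - Removed = 119.8406 - 82.8830 = 36.9576 kg/day


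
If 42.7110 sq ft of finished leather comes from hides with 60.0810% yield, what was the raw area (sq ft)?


Formula: raw = finished * 100 / yield
Substituting: raw = 42.7110 * 100 / 60.0810
Result: 71.0890 sq ft


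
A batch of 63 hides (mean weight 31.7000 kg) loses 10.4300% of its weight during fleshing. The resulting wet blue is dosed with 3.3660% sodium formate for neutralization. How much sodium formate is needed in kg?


Total_raw = N * avg_wt = 63 * 31.7000 = 1997.1000 kg
Substrate = Total_raw * (1 - loss/100) = 1997.1000 * (1 - 10.4300/100) = 1788.8025 kg
Neutralizer = Substrate * pct / 100 = 1788.8025 * 3.3660 / 100 = 60.2111 kg


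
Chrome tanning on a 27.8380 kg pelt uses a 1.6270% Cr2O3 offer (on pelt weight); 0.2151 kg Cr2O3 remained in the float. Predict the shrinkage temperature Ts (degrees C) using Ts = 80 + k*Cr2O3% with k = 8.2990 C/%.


Offered = pelt * offer_pct / 100 = 27.8380 * 1.6270 / 100 = 0.4529 kg
Uptake = offered - residual = 0.4529 - 0.2151 = 0.2378 kg
Cr2O3% on pelt = uptake / pelt * 100 = 0.2378 / 27.8380 * 100 = 0.8543 %
Ts = 80 + k * Cr2O3% = 80 + 8.2990 * 0.8543 = 87.0900 C


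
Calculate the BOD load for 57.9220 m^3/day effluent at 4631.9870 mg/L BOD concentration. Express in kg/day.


Formula: BOD_load = volume * conc / 1000
Substituting: BOD_load = 57.9220 * 4631.9870 / 1000
Result: 268.2940 kg/day


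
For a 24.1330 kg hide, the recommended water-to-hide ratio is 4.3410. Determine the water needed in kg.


Formula: Water = hide_weight * ratio
Substituting: Water = 24.1330 * 4.3410
Result: 104.7614 kg


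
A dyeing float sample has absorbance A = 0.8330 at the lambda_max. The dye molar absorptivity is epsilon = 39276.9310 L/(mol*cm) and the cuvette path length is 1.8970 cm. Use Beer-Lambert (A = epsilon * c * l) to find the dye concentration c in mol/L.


Formula: c = A / (epsilon * l)
Substituting: c = 0.8330 / (39276.9310 * 1.8970)
Result: 1.1180e-05 mol/L


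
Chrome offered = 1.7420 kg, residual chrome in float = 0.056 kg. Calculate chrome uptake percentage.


Formula: Uptake = (offered - residual) / offered * 100
Substituting: Uptake = (1.7420 - 0.056) / 1.7420 * 100
Result: 96.7853 %


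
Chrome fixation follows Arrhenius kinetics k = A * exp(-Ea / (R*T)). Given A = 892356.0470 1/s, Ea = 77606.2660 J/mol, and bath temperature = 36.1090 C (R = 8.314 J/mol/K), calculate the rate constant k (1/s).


T_K = T_C + 273.15 = 36.1090 + 273.15 = 309.2590 K
exponent = -Ea / (R * T_K) = -77606.2660 / (8.314 * 309.2590) = -30.1831
k = A * exp(exponent) = 892356.0470 * exp(-30.1831) = 6.9529e-08 1/s


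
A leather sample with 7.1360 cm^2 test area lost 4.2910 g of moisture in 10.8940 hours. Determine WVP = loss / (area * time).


Formula: WVP = loss / (area * time)
Substituting: WVP = 4.2910 / (7.1360 * 10.8940)
Result: 0.0551971 g/(cm^2*hr)


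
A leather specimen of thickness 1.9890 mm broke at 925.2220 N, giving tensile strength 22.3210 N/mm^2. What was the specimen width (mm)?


Formula: w = F / (TS * t)
Substituting: w = 925.2220 / (22.3210 * 1.9890)
Result: 20.8400 mm


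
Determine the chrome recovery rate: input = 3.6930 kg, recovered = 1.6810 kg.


Formula: Recovery = recovered / input * 100
Substituting: Recovery = 1.6810 / 3.6930 * 100
Result: 45.5185 %


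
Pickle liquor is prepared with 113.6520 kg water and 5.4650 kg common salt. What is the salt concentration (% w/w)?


Formula: Conc = salt / (water + salt) * 100
Substituting: Conc = 5.4650 / (113.6520 + 5.4650) * 100
Result: 4.5879 %


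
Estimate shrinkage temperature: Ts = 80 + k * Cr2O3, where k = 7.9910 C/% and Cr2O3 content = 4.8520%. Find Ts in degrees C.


Formula: Ts = 80 + k * Cr2O3
Substituting: Ts = 80 + 7.9910 * 4.8520
Result: 118.7723 C


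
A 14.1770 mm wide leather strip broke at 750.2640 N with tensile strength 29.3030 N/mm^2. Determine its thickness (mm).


Formula: t = F / (TS * w)
Substituting: t = 750.2640 / (29.3030 * 14.1770)
Result: 1.8060 mm


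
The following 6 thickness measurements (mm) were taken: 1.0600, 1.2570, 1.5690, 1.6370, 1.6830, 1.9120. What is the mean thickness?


Formula: Average = sum / n
Substituting: Average = 9.1180 / 6
Result: 1.5197 mm


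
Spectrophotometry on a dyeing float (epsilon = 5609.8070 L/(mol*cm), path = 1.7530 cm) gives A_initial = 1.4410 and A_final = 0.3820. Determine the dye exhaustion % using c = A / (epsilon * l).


c_initial = A_i / (epsilon * l) = 1.4410 / (5609.8070 * 1.7530) = 1.4653e-04 mol/L
c_final = A_f / (epsilon * l) = 0.3820 / (5609.8070 * 1.7530) = 3.8845e-05 mol/L
Exhaustion = (c_initial - c_final) / c_initial * 100 = (1.4653e-04 - 3.8845e-05) / 1.4653e-04 * 100 = 73.4906 %


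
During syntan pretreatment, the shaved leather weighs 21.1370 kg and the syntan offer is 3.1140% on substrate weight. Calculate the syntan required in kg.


Formula: Syntan = substrate * pct / 100
Substituting: Syntan = 21.1370 * 3.1140 / 100
Result: 0.6582 kg


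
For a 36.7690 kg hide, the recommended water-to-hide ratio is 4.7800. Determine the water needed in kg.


Formula: Water = hide_weight * ratio
Substituting: Water = 36.7690 * 4.7800
Result: 175.7558 kg


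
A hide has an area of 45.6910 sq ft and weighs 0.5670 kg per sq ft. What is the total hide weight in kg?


Formula: Weight = area * weight_per_sqft
Substituting: Weight = 45.6910 * 0.5670
Result: 25.9068 kg


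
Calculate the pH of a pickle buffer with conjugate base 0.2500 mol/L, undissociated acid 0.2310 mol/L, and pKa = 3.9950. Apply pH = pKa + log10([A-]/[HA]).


ratio = [A-] / [HA] = 0.2500 / 0.2310 = 1.0823
log10(ratio) = 0.034328
pH = pKa + log10(ratio) = 3.9950 + 0.034328 = 4.0293


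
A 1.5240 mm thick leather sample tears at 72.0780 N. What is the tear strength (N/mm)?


Formula: Tear strength = force / thickness
Substituting: Tear strength = 72.0780 / 1.5240
Result: 47.2953 N/mm


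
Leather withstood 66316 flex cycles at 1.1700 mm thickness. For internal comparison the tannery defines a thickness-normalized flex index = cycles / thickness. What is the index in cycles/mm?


Formula: Index = cycles / thickness
Substituting: Index = 66316 / 1.1700
Result: 56680.3419 cycles/mm


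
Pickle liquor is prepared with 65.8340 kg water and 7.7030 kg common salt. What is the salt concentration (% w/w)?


Formula: Conc = salt / (water + salt) * 100
Substituting: Conc = 7.7030 / (65.8340 + 7.7030) * 100
Result: 10.4750 %


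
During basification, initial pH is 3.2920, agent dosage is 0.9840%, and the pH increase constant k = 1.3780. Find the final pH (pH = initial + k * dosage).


Formula: pH_final = pH_initial + k * base_pct
Substituting: pH_final = 3.2920 + 1.3780 * 0.9840
Result: 4.6480


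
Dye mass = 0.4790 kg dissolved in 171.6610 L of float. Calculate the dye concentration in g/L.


Formula: Conc = dye_mass(kg) / volume(L) * 1000
Substituting: Conc = 0.4790 / 171.6610 * 1000
Result: 2.7904 g/L


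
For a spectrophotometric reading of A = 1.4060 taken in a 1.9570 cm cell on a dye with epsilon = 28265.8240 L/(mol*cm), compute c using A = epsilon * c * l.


Formula: c = A / (epsilon * l)
Substituting: c = 1.4060 / (28265.8240 * 1.9570)
Result: 2.5418e-05 mol/L


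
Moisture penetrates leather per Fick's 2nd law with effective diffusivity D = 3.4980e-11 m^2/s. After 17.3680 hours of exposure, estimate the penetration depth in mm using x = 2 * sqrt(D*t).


t = 17.3680 hr * 3600 = 62524.8000 s
D * t = 3.4980e-11 * 62524.8000 = 2.1871e-06
x = 2 * sqrt(D*t) = 2 * sqrt(2.1871e-06) = 0.00295778 m = 2.9578 mm


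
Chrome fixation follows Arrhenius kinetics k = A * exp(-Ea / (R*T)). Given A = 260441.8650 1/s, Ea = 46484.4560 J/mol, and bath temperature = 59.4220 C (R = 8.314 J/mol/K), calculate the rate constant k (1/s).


T_K = T_C + 273.15 = 59.4220 + 273.15 = 332.5720 K
exponent = -Ea / (R * T_K) = -46484.4560 / (8.314 * 332.5720) = -16.8117
k = A * exp(exponent) = 260441.8650 * exp(-16.8117) = 0.0130159 1/s


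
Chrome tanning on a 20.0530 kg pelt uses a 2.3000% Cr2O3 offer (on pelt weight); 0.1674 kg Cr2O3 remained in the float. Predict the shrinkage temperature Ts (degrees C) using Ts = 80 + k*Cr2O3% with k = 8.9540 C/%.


Offered = pelt * offer_pct / 100 = 20.0530 * 2.3000 / 100 = 0.4612 kg
Uptake = offered - residual = 0.4612 - 0.1674 = 0.2938 kg
Cr2O3% on pelt = uptake / pelt * 100 = 0.2938 / 20.0530 * 100 = 1.4652 %
Ts = 80 + k * Cr2O3% = 80 + 8.9540 * 1.4652 = 93.1195 C


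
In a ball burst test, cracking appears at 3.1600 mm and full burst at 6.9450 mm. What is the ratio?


Formula: Ratio = crack / burst
Substituting: Ratio = 3.1600 / 6.9450
Result: 0.4550


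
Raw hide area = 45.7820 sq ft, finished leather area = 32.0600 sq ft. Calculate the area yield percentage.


Formula: Yield = finished / raw * 100
Substituting: Yield = 32.0600 / 45.7820 * 100
Result: 70.0275 %


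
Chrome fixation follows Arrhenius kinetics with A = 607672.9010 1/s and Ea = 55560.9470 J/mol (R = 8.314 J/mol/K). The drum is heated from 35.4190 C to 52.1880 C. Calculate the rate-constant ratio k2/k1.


T1 = 35.4190 + 273.15 = 308.5690 K; T2 = 52.1880 + 273.15 = 325.3380 K
k1 = A * exp(-Ea/(R*T1)) = 607672.9010 * exp(-55560.9470/(8.314*308.5690)) = 2.3876e-04 1/s
k2 = A * exp(-Ea/(R*T2)) = 607672.9010 * exp(-55560.9470/(8.314*325.3380)) = 7.2905e-04 1/s
k2/k1 = 7.2905e-04 / 2.3876e-04 = 3.0535


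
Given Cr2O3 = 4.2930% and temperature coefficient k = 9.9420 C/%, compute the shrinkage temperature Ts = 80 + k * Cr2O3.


Formula: Ts = 80 + k * Cr2O3
Substituting: Ts = 80 + 9.9420 * 4.2930
Result: 122.6810 C


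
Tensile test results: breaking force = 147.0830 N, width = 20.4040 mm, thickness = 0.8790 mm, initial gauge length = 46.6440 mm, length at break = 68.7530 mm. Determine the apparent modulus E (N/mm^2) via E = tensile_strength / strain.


TS = F / (w * t) = 147.0830 / (20.4040 * 0.8790) = 8.2008 N/mm^2
strain = (Lf - L0) / L0 = (68.7530 - 46.6440) / 46.6440 = 0.4740
E = TS / strain = 8.2008 / 0.4740 = 17.3015 N/mm^2


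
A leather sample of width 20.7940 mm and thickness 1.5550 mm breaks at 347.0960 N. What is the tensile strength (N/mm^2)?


Formula: TS = force / (width * thickness)
Substituting: TS = 347.0960 / (20.7940 * 1.5550)
Result: 10.7345 N/mm^2


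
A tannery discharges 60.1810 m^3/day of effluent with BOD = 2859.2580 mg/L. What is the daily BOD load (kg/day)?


Formula: BOD_load = volume * conc / 1000
Substituting: BOD_load = 60.1810 * 2859.2580 / 1000
Result: 172.0730 kg/day


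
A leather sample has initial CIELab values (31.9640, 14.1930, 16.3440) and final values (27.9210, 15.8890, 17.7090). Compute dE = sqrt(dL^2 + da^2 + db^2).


dL = -4.0430, da = 1.6960, db = 1.3650
dE = sqrt((-4.0430)^2 + 1.6960^2 + 1.3650^2) = 4.5919


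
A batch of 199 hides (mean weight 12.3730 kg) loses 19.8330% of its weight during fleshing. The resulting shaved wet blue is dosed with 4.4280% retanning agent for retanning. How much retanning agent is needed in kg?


Total_raw = N * avg_wt = 199 * 12.3730 = 2462.2270 kg
Substrate = Total_raw * (1 - loss/100) = 2462.2270 * (1 - 19.8330/100) = 1973.8935 kg
Retan = Substrate * pct / 100 = 1973.8935 * 4.4280 / 100 = 87.4040 kg


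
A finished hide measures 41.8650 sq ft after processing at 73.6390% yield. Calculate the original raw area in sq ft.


Formula: raw = finished * 100 / yield
Substituting: raw = 41.8650 * 100 / 73.6390
Result: 56.8517 sq ft


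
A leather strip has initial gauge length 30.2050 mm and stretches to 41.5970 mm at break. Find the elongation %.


Formula: Elongation = (Lf - L0) / L0 * 100
Substituting: Elongation = (41.5970 - 30.2050) / 30.2050 * 100
Result: 37.7156 %
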